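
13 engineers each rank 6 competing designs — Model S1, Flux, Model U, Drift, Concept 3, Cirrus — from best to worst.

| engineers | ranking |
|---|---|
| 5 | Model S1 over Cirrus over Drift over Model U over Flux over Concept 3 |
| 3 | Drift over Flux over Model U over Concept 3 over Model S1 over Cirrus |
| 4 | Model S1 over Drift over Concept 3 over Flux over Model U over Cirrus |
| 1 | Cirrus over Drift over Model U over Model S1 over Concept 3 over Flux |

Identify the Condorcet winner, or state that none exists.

Model S1

Check each pair by majority over 13 ballots:
Model S1 vs Flux: Model S1 wins 10–3.
Model S1 vs Model U: Model S1 wins 9–4.
Model S1 vs Drift: Model S1, 9–4.
Model S1–Concept 3: Model S1 10–3.
Model S1–Cirrus: Model S1 12–1.
Flux–Model U: Flux 7–6.
Flux vs Drift: Drift wins 13–0.
Flux–Concept 3: Flux 8–5.
Flux vs Cirrus: Flux wins 7–6.
Model U vs Drift: Drift, 13–0.
Model U vs Concept 3: Model U wins 9–4.
Model U–Cirrus: Model U 7–6.
Drift vs Concept 3: Drift, 13–0.
Drift–Cirrus: Drift 7–6.
Concept 3 vs Cirrus: Concept 3 wins 7–6.
Only Model S1 has no losses; Model S1 is the Condorcet winner.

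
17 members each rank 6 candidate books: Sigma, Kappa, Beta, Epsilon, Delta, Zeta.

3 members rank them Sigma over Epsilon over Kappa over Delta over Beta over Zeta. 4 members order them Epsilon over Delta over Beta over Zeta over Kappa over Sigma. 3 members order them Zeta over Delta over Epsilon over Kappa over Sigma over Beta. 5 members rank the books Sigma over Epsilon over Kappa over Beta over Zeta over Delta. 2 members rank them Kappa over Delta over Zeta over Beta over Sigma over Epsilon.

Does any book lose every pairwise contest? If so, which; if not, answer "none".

none

Head-to-head results (17 members):
Sigma–Kappa: Kappa 9–8.
Sigma–Beta: Sigma 11–6.
Sigma vs Epsilon: 3+5+2 = 10 for Sigma, 7 for Epsilon — Sigma by 10–7.
Sigma vs Delta: Delta wins 9–8.
Sigma vs Zeta: 3+5 = 8 for Sigma, 9 for Zeta — Zeta by 9–8.
Kappa vs Beta: Kappa preferred on 3+3+5+2 = 13 ballots; Kappa wins 13–4.
Kappa vs Epsilon: 2 for Kappa, 15 for Epsilon — Epsilon by 15–2.
Kappa vs Delta: 3+5+2 = 10 for Kappa, 7 for Delta — Kappa by 10–7.
Kappa vs Zeta: 3+5+2 = 10 for Kappa, 7 for Zeta — Kappa by 10–7.
Beta–Epsilon: Epsilon 15–2.
Beta vs Delta: Beta preferred on 5 ballots; Delta wins 12–5.
Beta–Zeta: Beta 12–5.
Epsilon vs Delta: Epsilon preferred on 3+4+5 = 12 ballots; Epsilon wins 12–5.
Epsilon vs Zeta: Epsilon wins 12–5.
Delta vs Zeta: Delta wins 9–8.
Each book has at least one pairwise win (Sigma beats Beta; Kappa beats Sigma; Beta beats Zeta; Epsilon beats Kappa; Delta beats Sigma; Zeta beats Sigma) — no Condorcet loser.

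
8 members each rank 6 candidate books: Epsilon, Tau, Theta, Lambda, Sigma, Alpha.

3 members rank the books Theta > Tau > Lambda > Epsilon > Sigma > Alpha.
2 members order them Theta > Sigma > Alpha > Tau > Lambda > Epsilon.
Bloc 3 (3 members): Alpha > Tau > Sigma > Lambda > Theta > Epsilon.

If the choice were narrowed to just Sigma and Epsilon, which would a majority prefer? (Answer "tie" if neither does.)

Sigma

Ballots ranking Sigma above Epsilon: 2 + 3 = 5.
Ballots ranking Epsilon above Sigma: 8 − 5 = 3.
Sigma wins the head-to-head 5–3.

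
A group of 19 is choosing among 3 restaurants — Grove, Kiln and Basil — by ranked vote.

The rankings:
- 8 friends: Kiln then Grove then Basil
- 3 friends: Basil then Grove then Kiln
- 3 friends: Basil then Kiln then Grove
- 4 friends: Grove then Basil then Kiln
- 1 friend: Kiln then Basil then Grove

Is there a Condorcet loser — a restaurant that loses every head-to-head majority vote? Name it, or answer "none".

Pairwise majorities:
Grove vs Kiln: Grove is ranked higher on 3+4 = 7 ballots, Kiln on 12. Kiln wins 12–7.
Grove vs Basil: 12 to 7, Grove.
Kiln vs Basil: Kiln preferred on 8+1 = 9 ballots; Basil wins 10–9.
Every restaurant wins at least one matchup (Grove beats Basil; Kiln beats Grove; Basil beats Kiln), so there is no Condorcet loser.

none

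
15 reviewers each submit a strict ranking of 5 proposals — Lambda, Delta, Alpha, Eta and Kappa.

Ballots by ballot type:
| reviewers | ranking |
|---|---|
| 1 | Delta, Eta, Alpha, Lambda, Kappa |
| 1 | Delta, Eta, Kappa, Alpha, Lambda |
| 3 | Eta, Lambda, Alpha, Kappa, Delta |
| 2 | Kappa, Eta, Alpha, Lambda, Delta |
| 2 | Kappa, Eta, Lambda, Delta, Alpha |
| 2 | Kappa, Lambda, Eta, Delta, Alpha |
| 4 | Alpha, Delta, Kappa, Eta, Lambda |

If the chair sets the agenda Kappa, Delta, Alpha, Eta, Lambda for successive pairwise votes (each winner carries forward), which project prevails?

Eta

Round 1: Kappa vs Delta — 9–6, Kappa advances.
Round 2: Kappa vs Alpha — 7–8, Alpha advances.
Round 3: Alpha vs Eta — 4–11, Eta advances.
Round 4: Eta vs Lambda — 13–2, Eta advances.
The agenda winner is Eta.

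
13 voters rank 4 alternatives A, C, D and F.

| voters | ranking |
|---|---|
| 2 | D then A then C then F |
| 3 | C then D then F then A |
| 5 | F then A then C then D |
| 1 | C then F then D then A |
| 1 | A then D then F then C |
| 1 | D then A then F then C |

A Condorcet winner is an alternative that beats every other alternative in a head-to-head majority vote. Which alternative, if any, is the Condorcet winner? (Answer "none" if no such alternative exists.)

Head-to-head results (13 voters):
A vs C: A is ranked higher on 2+5+1+1 = 9 ballots, C on 4. A wins 9–4.
A vs D: 6 to 7, D.
A vs F: A is ranked higher on 2+1+1 = 4 ballots, F on 9. F wins 9–4.
C vs D: 9 to 4, C.
C vs F: 2+3+1 = 6 for C, 7 for F — F by 7–6.
D vs F: 2+3+1+1 = 7 for D, 6 for F — D by 7–6.
No alternative is unbeaten: A loses to D; C loses to A; D loses to C; F loses to D. In particular A → C → D → A is a majority cycle — no Condorcet winner exists.

none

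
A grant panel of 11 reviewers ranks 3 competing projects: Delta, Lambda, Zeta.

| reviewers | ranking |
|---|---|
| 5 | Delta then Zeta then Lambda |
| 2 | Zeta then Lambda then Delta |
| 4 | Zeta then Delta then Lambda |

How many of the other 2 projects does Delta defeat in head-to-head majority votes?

Delta against each rival (11 reviewers):
Delta vs Lambda: 5+4 = 9 for Delta, 2 for Lambda — Delta by 9–2.
Delta vs Zeta: 5 to 6, Zeta.
Delta beats Lambda; loses to Zeta — 1 pairwise win.

1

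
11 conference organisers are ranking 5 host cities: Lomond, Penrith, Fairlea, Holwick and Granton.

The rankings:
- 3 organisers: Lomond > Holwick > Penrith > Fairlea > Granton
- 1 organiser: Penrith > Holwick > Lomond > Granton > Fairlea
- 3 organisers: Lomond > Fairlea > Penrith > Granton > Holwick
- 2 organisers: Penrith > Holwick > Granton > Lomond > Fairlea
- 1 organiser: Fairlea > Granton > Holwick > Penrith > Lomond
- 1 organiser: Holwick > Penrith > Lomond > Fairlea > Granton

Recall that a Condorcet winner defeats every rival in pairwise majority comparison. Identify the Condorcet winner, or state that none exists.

Lomond

Check each pair by majority over 11 ballots:
Lomond vs Penrith: Lomond is ranked higher on 3+3 = 6 ballots, Penrith on 5. Lomond wins 6–5.
Lomond vs Fairlea: Lomond preferred on 3+1+3+2+1 = 10 ballots; Lomond wins 10–1.
Lomond vs Holwick: 3+3 = 6 for Lomond, 5 for Holwick — Lomond by 6–5.
Lomond vs Granton: 3+1+3+1 = 8 for Lomond, 3 for Granton — Lomond by 8–3.
Penrith vs Fairlea: 7 to 4, Penrith.
Penrith vs Holwick: Penrith is ranked higher on 1+3+2 = 6 ballots, Holwick on 5. Penrith wins 6–5.
Penrith vs Granton: Penrith preferred on 3+1+3+2+1 = 10 ballots; Penrith wins 10–1.
Fairlea vs Holwick: 3+1 = 4 for Fairlea, 7 for Holwick — Holwick by 7–4.
Fairlea vs Granton: Fairlea, 8–3.
Holwick vs Granton: Holwick wins 7–4.
Lomond wins every pairwise contest, so Lomond is the Condorcet winner.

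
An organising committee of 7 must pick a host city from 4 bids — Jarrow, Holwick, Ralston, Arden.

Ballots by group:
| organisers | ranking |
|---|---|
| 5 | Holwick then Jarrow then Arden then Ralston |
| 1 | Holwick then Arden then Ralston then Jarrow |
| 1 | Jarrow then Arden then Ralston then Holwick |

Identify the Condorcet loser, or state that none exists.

Ralston

Pairwise majorities:
Jarrow vs Holwick: Jarrow preferred on 1 ballot; Holwick wins 6–1.
Jarrow vs Ralston: Jarrow is ranked higher on 5+1 = 6 ballots, Ralston on 1. Jarrow wins 6–1.
Jarrow–Arden: Jarrow 6–1.
Holwick vs Ralston: 6 to 1, Holwick.
Holwick–Arden: Holwick 6–1.
Ralston vs Arden: 0 for Ralston, 7 for Arden — Arden by 7–0.
Only Ralston has no wins; Ralston is the Condorcet loser.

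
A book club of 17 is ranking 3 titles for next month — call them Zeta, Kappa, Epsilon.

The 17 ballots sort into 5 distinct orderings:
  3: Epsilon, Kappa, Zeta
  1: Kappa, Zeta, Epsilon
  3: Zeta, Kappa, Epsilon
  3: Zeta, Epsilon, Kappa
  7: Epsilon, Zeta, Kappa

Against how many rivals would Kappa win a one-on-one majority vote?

0

Kappa against each rival (17 members):
Kappa vs Zeta: Zeta wins 13–4.
Kappa vs Epsilon: Kappa preferred on 1+3 = 4 ballots; Epsilon wins 13–4.
Kappa beats no one; loses to Zeta, Epsilon — 0 pairwise wins.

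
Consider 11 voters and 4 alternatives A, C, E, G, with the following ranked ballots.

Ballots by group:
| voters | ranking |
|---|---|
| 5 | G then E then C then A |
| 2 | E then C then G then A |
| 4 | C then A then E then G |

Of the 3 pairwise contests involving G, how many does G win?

G against each rival (11 voters):
G–A: G 7–4.
G–C: C 6–5.
G vs E: 5 to 6, E.
G beats A; loses to C, E — 1 pairwise win.

1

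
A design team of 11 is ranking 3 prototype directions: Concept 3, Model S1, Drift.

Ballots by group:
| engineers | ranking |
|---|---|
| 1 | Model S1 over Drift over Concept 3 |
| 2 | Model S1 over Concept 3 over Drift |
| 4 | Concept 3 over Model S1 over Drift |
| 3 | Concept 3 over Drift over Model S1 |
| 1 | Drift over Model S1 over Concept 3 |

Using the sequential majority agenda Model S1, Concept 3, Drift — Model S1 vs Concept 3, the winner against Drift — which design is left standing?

Concept 3

Round 1: Model S1 vs Concept 3 — 4–7, Concept 3 advances.
Round 2: Concept 3 vs Drift — 9–2, Concept 3 advances.
The agenda winner is Concept 3.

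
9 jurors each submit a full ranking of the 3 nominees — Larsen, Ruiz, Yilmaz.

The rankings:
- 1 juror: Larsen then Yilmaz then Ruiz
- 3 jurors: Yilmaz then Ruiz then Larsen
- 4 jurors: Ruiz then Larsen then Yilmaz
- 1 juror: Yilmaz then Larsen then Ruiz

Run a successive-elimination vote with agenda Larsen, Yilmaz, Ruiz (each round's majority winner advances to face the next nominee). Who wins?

Round 1: Larsen vs Yilmaz — 5–4, Larsen advances.
Round 2: Larsen vs Ruiz — 2–7, Ruiz advances.
The agenda winner is Ruiz.

Ruiz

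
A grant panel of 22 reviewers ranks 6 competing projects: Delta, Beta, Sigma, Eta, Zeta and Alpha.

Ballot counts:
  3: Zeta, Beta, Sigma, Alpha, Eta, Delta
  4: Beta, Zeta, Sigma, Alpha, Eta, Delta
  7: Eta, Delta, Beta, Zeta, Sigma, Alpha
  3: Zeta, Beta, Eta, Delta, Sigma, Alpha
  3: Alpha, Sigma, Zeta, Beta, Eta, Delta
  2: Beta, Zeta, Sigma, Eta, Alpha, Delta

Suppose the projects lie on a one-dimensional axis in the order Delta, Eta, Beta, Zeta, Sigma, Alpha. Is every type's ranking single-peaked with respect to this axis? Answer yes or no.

Axis positions: Delta=1, Eta=2, Beta=3, Zeta=4, Sigma=5, Alpha=6.
Type 1 (peak Zeta at position 4): ranking walks positions 4-3-5-6-2-1, expanding outward from the peak — single-peaked.
Type 2 (peak Beta at position 3): ranking walks positions 3-4-5-6-2-1, expanding outward from the peak — single-peaked.
Type 3 (peak Eta at position 2): ranking walks positions 2-1-3-4-5-6, expanding outward from the peak — single-peaked.
Type 4 (peak Zeta at position 4): ranking walks positions 4-3-2-1-5-6, expanding outward from the peak — single-peaked.
Type 5 (peak Alpha at position 6): ranking walks positions 6-5-4-3-2-1, expanding outward from the peak — single-peaked.
Type 6 (peak Beta at position 3): ranking walks positions 3-4-5-2-6-1, expanding outward from the peak — single-peaked.
Every ranking is single-peaked on this axis.

yes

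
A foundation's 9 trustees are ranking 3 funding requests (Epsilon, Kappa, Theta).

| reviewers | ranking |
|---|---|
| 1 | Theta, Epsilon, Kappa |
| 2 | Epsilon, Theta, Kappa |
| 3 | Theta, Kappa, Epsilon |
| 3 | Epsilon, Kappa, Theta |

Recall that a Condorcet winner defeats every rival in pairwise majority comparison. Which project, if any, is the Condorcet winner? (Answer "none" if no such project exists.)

Check each pair by majority over 9 ballots:
Epsilon vs Kappa: Epsilon, 6–3.
Epsilon vs Theta: Epsilon, 5–4.
Kappa vs Theta: Theta, 6–3.
Epsilon wins every pairwise contest, so Epsilon is the Condorcet winner.

Epsilon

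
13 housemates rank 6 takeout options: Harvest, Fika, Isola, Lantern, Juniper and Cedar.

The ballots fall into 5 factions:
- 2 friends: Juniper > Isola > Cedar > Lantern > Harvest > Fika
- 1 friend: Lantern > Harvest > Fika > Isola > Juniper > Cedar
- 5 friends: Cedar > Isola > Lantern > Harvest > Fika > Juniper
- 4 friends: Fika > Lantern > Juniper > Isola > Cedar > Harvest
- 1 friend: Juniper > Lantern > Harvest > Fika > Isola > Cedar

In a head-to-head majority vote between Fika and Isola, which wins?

Isola

Ballots ranking Fika above Isola: 1 + 4 + 1 = 6.
Ballots ranking Isola above Fika: 13 − 6 = 7.
Isola wins the head-to-head 7–6.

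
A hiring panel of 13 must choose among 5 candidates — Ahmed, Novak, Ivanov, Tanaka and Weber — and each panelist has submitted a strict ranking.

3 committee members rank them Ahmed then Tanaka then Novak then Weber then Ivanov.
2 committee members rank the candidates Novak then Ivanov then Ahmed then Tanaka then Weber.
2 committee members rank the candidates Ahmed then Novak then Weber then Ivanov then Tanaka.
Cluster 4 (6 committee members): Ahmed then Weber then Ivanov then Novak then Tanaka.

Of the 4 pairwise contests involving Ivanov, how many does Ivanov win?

Ivanov against each rival (13 committee members):
Ivanov–Ahmed: Ahmed 11–2.
Ivanov vs Novak: Ivanov preferred on 6 ballots; Novak wins 7–6.
Ivanov vs Tanaka: 10 to 3, Ivanov.
Ivanov vs Weber: Weber wins 11–2.
Ivanov beats Tanaka; loses to Ahmed, Novak, Weber — 1 pairwise win.

1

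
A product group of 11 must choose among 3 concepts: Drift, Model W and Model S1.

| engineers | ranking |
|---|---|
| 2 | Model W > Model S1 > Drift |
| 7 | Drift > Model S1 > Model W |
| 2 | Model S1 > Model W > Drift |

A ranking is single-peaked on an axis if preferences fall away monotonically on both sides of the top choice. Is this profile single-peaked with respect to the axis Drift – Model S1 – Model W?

Axis positions: Drift=1, Model S1=2, Model W=3.
Group 1 (peak Model W at position 3): ranking walks positions 3-2-1, expanding outward from the peak — single-peaked.
Group 2 (peak Drift at position 1): ranking walks positions 1-2-3, expanding outward from the peak — single-peaked.
Group 3 (peak Model S1 at position 2): ranking walks positions 2-3-1, expanding outward from the peak — single-peaked.
Every ranking is single-peaked on this axis.

yes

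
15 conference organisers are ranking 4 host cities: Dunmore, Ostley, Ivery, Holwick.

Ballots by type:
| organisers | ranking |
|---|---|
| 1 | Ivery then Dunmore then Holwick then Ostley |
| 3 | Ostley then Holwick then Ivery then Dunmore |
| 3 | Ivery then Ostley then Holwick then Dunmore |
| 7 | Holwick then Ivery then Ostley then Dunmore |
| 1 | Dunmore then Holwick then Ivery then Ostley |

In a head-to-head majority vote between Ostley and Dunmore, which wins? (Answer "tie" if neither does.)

Ostley

Ballots ranking Ostley above Dunmore: 3 + 3 + 7 = 13.
Ballots ranking Dunmore above Ostley: 15 − 13 = 2.
Ostley wins the head-to-head 13–2.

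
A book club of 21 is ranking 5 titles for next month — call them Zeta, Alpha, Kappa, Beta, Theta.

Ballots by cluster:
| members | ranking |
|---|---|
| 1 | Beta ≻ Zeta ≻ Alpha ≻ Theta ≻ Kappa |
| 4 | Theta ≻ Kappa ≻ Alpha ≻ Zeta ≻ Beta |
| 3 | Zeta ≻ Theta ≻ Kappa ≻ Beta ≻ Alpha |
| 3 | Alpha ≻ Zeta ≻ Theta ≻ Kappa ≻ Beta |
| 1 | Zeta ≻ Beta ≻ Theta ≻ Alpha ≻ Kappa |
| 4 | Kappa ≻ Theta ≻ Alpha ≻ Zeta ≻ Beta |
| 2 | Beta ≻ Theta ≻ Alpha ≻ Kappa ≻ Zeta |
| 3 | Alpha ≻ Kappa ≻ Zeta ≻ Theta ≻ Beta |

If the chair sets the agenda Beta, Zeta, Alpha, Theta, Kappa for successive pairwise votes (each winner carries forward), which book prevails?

Round 1: Beta vs Zeta — 3–18, Zeta advances.
Round 2: Zeta vs Alpha — 5–16, Alpha advances.
Round 3: Alpha vs Theta — 7–14, Theta advances.
Round 4: Theta vs Kappa — 14–7, Theta advances.
The agenda winner is Theta.

Theta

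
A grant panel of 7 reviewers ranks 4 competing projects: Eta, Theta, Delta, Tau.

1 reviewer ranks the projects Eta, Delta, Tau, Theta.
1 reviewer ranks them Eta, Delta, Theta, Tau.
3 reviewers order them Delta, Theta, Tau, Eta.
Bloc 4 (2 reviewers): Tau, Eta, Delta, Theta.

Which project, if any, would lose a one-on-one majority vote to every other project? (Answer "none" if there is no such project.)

none

Pairwise majorities:
Eta–Theta: Eta 4–3.
Eta vs Delta: 1+1+2 = 4 for Eta, 3 for Delta — Eta by 4–3.
Eta vs Tau: Eta preferred on 1+1 = 2 ballots; Tau wins 5–2.
Theta vs Delta: 0 to 7, Delta.
Theta vs Tau: Theta is ranked higher on 1+3 = 4 ballots, Tau on 3. Theta wins 4–3.
Delta vs Tau: Delta preferred on 1+1+3 = 5 ballots; Delta wins 5–2.
Each project has at least one pairwise win (Eta beats Theta; Theta beats Tau; Delta beats Theta; Tau beats Eta) — no Condorcet loser.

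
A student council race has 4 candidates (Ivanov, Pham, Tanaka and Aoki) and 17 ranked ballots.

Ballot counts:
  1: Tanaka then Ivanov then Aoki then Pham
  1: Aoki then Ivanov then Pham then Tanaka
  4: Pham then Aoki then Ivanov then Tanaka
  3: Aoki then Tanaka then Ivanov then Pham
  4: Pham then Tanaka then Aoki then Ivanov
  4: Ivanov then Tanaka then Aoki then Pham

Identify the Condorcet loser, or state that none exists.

Head-to-head results (17 voters):
Ivanov vs Pham: 9 to 8, Ivanov.
Ivanov vs Tanaka: Ivanov, 9–8.
Ivanov vs Aoki: Aoki wins 12–5.
Pham vs Tanaka: Pham is ranked higher on 1+4+4 = 9 ballots, Tanaka on 8. Pham wins 9–8.
Pham vs Aoki: Aoki wins 9–8.
Tanaka vs Aoki: Tanaka is ranked higher on 1+4+4 = 9 ballots, Aoki on 8. Tanaka wins 9–8.
Each candidate has at least one pairwise win (Ivanov beats Pham; Pham beats Tanaka; Tanaka beats Aoki; Aoki beats Ivanov) — no Condorcet loser.

none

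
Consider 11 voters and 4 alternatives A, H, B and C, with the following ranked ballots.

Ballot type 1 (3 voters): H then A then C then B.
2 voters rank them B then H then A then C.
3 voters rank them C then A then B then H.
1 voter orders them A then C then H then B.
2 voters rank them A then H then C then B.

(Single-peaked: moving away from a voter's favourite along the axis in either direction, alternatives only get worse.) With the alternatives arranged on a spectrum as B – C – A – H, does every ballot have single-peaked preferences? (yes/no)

no

Axis positions: B=1, C=2, A=3, H=4.
Ballot type 1 (peak H at position 4): ranking walks positions 4-3-2-1, expanding outward from the peak — single-peaked.
Ballot type 2: ranking walks positions 1-4-3-2; H is ranked above C even though C lies between H and the peak B on the axis — preferences dip and rise again. Not single-peaked.
Ballot type 3 (peak C at position 2): ranking walks positions 2-3-1-4, expanding outward from the peak — single-peaked.
Ballot type 4 (peak A at position 3): ranking walks positions 3-2-4-1, expanding outward from the peak — single-peaked.
Ballot type 5 (peak A at position 3): ranking walks positions 3-4-2-1, expanding outward from the peak — single-peaked.
Ballot type 2 violates single-peakedness, so the profile is not single-peaked on this axis.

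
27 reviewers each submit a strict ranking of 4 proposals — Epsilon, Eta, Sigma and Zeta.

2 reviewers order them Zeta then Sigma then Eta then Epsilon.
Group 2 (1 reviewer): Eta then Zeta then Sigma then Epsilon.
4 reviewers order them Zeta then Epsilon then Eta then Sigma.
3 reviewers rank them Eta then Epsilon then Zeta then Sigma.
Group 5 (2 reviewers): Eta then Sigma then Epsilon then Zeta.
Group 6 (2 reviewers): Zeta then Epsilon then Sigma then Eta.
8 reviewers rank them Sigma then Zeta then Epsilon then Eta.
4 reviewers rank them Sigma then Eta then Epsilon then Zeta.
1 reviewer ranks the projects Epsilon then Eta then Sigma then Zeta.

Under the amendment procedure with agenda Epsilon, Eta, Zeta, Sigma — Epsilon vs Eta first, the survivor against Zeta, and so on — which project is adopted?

Sigma

Round 1: Epsilon vs Eta — 15–12, Epsilon advances.
Round 2: Epsilon vs Zeta — 10–17, Zeta advances.
Round 3: Zeta vs Sigma — 12–15, Sigma advances.
Sigma survives the agenda.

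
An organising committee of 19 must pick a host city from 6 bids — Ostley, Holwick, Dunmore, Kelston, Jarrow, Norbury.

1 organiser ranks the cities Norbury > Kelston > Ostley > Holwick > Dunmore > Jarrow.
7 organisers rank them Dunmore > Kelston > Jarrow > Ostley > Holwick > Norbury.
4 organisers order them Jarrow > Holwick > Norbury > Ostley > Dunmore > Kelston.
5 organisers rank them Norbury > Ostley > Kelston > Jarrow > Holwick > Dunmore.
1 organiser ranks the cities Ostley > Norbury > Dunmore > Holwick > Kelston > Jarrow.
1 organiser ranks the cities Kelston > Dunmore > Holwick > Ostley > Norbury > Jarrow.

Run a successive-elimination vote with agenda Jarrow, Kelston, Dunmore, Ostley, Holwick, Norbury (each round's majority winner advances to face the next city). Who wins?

Round 1: Jarrow vs Kelston — 4–15, Kelston advances.
Round 2: Kelston vs Dunmore — 7–12, Dunmore advances.
Round 3: Dunmore vs Ostley — 8–11, Ostley advances.
Round 4: Ostley vs Holwick — 14–5, Ostley advances.
Round 5: Ostley vs Norbury — 9–10, Norbury advances.
Norbury survives the agenda.

Norbury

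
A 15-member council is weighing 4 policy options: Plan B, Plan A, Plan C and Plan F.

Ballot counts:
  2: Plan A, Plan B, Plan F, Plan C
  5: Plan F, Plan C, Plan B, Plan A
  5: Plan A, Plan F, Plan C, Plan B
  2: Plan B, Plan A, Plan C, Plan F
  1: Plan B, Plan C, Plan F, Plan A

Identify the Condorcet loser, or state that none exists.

Head-to-head results (15 council members):
Plan B–Plan A: Plan B 8–7.
Plan B vs Plan C: Plan C wins 10–5.
Plan B vs Plan F: Plan B preferred on 2+2+1 = 5 ballots; Plan F wins 10–5.
Plan A vs Plan C: Plan A, 9–6.
Plan A vs Plan F: 9 to 6, Plan A.
Plan C vs Plan F: Plan F wins 12–3.
Every option wins at least one matchup (Plan B beats Plan A; Plan A beats Plan C; Plan C beats Plan B; Plan F beats Plan B), so there is no Condorcet loser.

none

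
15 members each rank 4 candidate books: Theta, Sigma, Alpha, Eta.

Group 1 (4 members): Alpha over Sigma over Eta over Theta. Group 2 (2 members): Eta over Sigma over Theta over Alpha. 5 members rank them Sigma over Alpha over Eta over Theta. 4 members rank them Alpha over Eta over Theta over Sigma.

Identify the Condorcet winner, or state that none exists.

Alpha

Pairwise majorities:
Theta vs Sigma: Sigma, 11–4.
Theta vs Alpha: Alpha, 13–2.
Theta vs Eta: Eta wins 15–0.
Sigma vs Alpha: Alpha wins 8–7.
Sigma–Eta: Sigma 9–6.
Alpha–Eta: Alpha 13–2.
Only Alpha has no losses; Alpha is the Condorcet winner.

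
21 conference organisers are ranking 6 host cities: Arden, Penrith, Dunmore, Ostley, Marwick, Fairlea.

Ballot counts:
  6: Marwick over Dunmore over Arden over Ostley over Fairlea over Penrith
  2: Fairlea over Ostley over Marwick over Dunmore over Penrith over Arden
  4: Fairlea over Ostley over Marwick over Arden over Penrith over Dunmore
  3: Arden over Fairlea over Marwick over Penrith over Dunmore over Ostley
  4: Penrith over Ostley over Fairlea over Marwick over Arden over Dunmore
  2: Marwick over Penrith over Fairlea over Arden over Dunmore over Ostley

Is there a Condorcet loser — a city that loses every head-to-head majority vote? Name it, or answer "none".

none

Head-to-head results (21 organisers):
Arden vs Penrith: Arden preferred on 6+4+3 = 13 ballots; Arden wins 13–8.
Arden–Dunmore: Arden 13–8.
Arden vs Ostley: Arden wins 11–10.
Arden vs Marwick: 3 to 18, Marwick.
Arden vs Fairlea: Fairlea wins 12–9.
Penrith–Dunmore: Penrith 13–8.
Penrith vs Ostley: 3+4+2 = 9 for Penrith, 12 for Ostley — Ostley by 12–9.
Penrith vs Marwick: 4 to 17, Marwick.
Penrith–Fairlea: Fairlea 15–6.
Dunmore–Ostley: Dunmore 11–10.
Dunmore vs Marwick: Dunmore is ranked higher on 0 ballots, Marwick on 21. Marwick wins 21–0.
Dunmore vs Fairlea: Fairlea wins 15–6.
Ostley vs Marwick: 2+4+4 = 10 for Ostley, 11 for Marwick — Marwick by 11–10.
Ostley vs Fairlea: 6+4 = 10 for Ostley, 11 for Fairlea — Fairlea by 11–10.
Marwick vs Fairlea: 6+2 = 8 for Marwick, 13 for Fairlea — Fairlea by 13–8.
No city is winless: Arden beats Penrith; Penrith beats Dunmore; Dunmore beats Ostley; Ostley beats Penrith; Marwick beats Arden; Fairlea beats Arden. There is no Condorcet loser.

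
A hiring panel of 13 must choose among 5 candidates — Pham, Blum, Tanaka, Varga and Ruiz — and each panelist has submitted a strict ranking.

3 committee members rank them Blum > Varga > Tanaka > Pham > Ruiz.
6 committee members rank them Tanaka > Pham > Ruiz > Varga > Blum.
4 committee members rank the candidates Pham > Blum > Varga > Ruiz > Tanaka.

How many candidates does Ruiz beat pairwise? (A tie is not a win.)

0

Ruiz against each rival (13 committee members):
Ruiz–Pham: Pham 13–0.
Ruiz vs Blum: 6 to 7, Blum.
Ruiz vs Tanaka: Ruiz is ranked higher on 4 ballots, Tanaka on 9. Tanaka wins 9–4.
Ruiz–Varga: Varga 7–6.
Ruiz beats no one; loses to Pham, Blum, Tanaka, Varga — 0 pairwise wins.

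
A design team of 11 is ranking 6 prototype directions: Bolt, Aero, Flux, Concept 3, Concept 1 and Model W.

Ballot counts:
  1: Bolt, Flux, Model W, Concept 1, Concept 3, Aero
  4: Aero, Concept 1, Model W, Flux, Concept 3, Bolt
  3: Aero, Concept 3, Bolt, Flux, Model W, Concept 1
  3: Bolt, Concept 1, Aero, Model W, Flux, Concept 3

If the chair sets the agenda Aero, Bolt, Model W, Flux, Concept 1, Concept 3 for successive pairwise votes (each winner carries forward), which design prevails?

Aero

Round 1: Aero vs Bolt — 7–4, Aero advances.
Round 2: Aero vs Model W — 10–1, Aero advances.
Round 3: Aero vs Flux — 10–1, Aero advances.
Round 4: Aero vs Concept 1 — 7–4, Aero advances.
Round 5: Aero vs Concept 3 — 10–1, Aero advances.
The agenda winner is Aero.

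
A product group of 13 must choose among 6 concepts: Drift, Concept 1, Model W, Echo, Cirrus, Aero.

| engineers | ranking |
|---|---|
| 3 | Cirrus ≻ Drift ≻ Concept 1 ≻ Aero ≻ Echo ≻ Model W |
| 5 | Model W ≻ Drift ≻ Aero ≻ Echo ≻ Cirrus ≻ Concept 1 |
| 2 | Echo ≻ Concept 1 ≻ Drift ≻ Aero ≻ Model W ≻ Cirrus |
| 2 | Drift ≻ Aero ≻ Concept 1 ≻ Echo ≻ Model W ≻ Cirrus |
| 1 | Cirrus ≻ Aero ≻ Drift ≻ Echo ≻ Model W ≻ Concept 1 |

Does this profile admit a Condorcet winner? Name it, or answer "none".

Head-to-head results (13 engineers):
Drift vs Concept 1: Drift preferred on 3+5+2+1 = 11 ballots; Drift wins 11–2.
Drift vs Model W: 3+2+2+1 = 8 for Drift, 5 for Model W — Drift by 8–5.
Drift vs Echo: Drift, 11–2.
Drift vs Cirrus: Drift is ranked higher on 5+2+2 = 9 ballots, Cirrus on 4. Drift wins 9–4.
Drift vs Aero: Drift wins 12–1.
Concept 1–Model W: Concept 1 7–6.
Concept 1 vs Echo: Concept 1 preferred on 3+2 = 5 ballots; Echo wins 8–5.
Concept 1 vs Cirrus: Concept 1 preferred on 2+2 = 4 ballots; Cirrus wins 9–4.
Concept 1–Aero: Aero 8–5.
Model W vs Echo: Model W preferred on 5 ballots; Echo wins 8–5.
Model W vs Cirrus: Model W is ranked higher on 5+2+2 = 9 ballots, Cirrus on 4. Model W wins 9–4.
Model W vs Aero: 5 for Model W, 8 for Aero — Aero by 8–5.
Echo–Cirrus: Echo 9–4.
Echo vs Aero: Echo preferred on 2 ballots; Aero wins 11–2.
Cirrus vs Aero: 3+1 = 4 for Cirrus, 9 for Aero — Aero by 9–4.
Drift defeats every rival head-to-head and is the Condorcet winner.

Drift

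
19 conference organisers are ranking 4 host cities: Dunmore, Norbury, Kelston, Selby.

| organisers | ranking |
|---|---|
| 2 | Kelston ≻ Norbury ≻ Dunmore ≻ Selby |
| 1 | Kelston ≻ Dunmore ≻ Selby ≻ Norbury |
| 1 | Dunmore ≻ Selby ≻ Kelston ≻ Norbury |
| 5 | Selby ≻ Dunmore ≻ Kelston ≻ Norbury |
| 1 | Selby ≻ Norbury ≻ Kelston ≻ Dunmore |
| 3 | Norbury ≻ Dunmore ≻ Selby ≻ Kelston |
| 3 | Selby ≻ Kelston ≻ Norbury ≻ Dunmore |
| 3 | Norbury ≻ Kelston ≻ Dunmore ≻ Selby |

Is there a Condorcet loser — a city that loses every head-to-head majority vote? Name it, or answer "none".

none

Head-to-head results (19 organisers):
Dunmore vs Norbury: Dunmore preferred on 1+1+5 = 7 ballots; Norbury wins 12–7.
Dunmore–Kelston: Kelston 10–9.
Dunmore vs Selby: Dunmore wins 10–9.
Norbury vs Kelston: 1+3+3 = 7 for Norbury, 12 for Kelston — Kelston by 12–7.
Norbury vs Selby: Norbury is ranked higher on 2+3+3 = 8 ballots, Selby on 11. Selby wins 11–8.
Kelston vs Selby: Kelston is ranked higher on 2+1+3 = 6 ballots, Selby on 13. Selby wins 13–6.
Each city has at least one pairwise win (Dunmore beats Selby; Norbury beats Dunmore; Kelston beats Dunmore; Selby beats Norbury) — no Condorcet loser.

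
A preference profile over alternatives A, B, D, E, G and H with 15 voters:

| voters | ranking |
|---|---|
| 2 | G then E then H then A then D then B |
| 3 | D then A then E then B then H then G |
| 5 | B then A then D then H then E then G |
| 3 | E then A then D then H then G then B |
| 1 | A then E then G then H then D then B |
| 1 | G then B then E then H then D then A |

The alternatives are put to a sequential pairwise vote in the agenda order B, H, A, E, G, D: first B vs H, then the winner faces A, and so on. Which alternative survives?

A

Round 1: B vs H — 9–6, B advances.
Round 2: B vs A — 6–9, A advances.
Round 3: A vs E — 9–6, A advances.
Round 4: A vs G — 12–3, A advances.
Round 5: A vs D — 11–4, A advances.
The agenda winner is A.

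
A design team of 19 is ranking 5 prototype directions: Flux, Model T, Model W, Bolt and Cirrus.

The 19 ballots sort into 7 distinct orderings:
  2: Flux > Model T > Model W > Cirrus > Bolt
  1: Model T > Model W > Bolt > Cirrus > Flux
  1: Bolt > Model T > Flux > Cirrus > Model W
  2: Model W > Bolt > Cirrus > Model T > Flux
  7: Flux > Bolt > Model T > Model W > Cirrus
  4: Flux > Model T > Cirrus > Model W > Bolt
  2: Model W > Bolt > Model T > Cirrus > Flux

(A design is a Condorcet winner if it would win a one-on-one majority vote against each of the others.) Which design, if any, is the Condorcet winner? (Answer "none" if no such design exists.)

Flux

Pairwise majorities:
Flux vs Model T: Flux wins 13–6.
Flux vs Model W: Flux, 14–5.
Flux vs Bolt: Flux wins 13–6.
Flux vs Cirrus: Flux, 14–5.
Model T vs Model W: Model T wins 15–4.
Model T–Bolt: Bolt 12–7.
Model T vs Cirrus: Model T, 17–2.
Model W vs Bolt: Model W wins 11–8.
Model W vs Cirrus: Model W wins 14–5.
Bolt vs Cirrus: Bolt, 13–6.
Flux wins every pairwise contest, so Flux is the Condorcet winner.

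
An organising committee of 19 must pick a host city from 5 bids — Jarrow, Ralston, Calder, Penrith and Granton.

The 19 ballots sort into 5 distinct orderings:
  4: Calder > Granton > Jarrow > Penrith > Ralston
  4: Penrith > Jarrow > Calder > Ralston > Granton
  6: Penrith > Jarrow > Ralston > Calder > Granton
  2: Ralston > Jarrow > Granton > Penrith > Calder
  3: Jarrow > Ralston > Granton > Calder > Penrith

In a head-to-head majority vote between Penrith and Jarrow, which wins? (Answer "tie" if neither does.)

Ballots ranking Penrith above Jarrow: 4 + 6 = 10.
Ballots ranking Jarrow above Penrith: 19 − 10 = 9.
Penrith wins the head-to-head 10–9.

Penrith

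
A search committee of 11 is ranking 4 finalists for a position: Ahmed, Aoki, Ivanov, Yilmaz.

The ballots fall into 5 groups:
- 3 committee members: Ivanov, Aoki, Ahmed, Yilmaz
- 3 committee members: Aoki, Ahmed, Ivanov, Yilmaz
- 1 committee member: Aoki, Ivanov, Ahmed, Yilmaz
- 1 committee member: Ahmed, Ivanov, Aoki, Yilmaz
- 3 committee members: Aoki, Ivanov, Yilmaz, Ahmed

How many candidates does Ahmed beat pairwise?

Ahmed against each rival (11 committee members):
Ahmed vs Aoki: Ahmed preferred on 1 ballot; Aoki wins 10–1.
Ahmed vs Ivanov: 3+1 = 4 for Ahmed, 7 for Ivanov — Ivanov by 7–4.
Ahmed vs Yilmaz: Ahmed is ranked higher on 3+3+1+1 = 8 ballots, Yilmaz on 3. Ahmed wins 8–3.
Ahmed beats Yilmaz; loses to Aoki, Ivanov — 1 pairwise win.

1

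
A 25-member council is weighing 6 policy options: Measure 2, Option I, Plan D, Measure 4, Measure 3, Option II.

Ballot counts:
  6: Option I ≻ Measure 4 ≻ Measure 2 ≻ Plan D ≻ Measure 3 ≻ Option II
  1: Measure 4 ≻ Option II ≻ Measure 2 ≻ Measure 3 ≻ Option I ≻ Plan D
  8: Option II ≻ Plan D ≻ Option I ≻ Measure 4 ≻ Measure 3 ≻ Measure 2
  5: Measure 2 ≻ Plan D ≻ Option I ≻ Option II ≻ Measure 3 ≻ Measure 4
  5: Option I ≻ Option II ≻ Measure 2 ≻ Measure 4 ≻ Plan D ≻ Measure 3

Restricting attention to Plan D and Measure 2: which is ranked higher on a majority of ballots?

Measure 2

Ballots ranking Plan D above Measure 2: 8.
Ballots ranking Measure 2 above Plan D: 25 − 8 = 17.
Measure 2 wins the head-to-head 17–8.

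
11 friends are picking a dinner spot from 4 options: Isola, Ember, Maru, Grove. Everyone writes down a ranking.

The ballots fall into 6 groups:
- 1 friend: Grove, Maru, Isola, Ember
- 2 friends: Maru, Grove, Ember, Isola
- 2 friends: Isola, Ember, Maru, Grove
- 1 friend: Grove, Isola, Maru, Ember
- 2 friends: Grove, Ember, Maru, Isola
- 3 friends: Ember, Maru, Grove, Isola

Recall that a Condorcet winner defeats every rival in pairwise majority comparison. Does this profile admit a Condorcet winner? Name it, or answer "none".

none

Head-to-head results (11 friends):
Isola vs Ember: 4 to 7, Ember.
Isola vs Maru: 3 to 8, Maru.
Isola vs Grove: 2 for Isola, 9 for Grove — Grove by 9–2.
Ember vs Maru: Ember is ranked higher on 2+2+3 = 7 ballots, Maru on 4. Ember wins 7–4.
Ember vs Grove: Ember preferred on 2+3 = 5 ballots; Grove wins 6–5.
Maru vs Grove: Maru preferred on 2+2+3 = 7 ballots; Maru wins 7–4.
Every restaurant loses at least once (Isola loses to Ember; Ember loses to Grove; Maru loses to Ember; Grove loses to Maru). The majority relation contains the cycle Ember > Maru > Grove > Ember, so there is no Condorcet winner.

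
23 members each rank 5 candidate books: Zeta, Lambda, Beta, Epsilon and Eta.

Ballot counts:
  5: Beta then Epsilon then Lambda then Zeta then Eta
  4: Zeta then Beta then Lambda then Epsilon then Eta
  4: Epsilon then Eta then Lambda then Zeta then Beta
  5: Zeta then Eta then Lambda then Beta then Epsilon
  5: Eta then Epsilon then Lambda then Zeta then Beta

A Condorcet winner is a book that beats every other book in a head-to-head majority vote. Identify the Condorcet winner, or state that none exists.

Pairwise majorities:
Zeta vs Lambda: Lambda wins 14–9.
Zeta vs Beta: Zeta, 18–5.
Zeta vs Epsilon: Zeta is ranked higher on 4+5 = 9 ballots, Epsilon on 14. Epsilon wins 14–9.
Zeta vs Eta: 5+4+5 = 14 for Zeta, 9 for Eta — Zeta by 14–9.
Lambda–Beta: Lambda 14–9.
Lambda vs Epsilon: Epsilon wins 14–9.
Lambda vs Eta: Lambda preferred on 5+4 = 9 ballots; Eta wins 14–9.
Beta vs Epsilon: Beta wins 14–9.
Beta vs Eta: 9 to 14, Eta.
Epsilon–Eta: Epsilon 13–10.
No book is unbeaten: Zeta loses to Lambda; Lambda loses to Epsilon; Beta loses to Zeta; Epsilon loses to Beta; Eta loses to Zeta. In particular Zeta > Beta > Epsilon > Zeta is a majority cycle — no Condorcet winner exists.

none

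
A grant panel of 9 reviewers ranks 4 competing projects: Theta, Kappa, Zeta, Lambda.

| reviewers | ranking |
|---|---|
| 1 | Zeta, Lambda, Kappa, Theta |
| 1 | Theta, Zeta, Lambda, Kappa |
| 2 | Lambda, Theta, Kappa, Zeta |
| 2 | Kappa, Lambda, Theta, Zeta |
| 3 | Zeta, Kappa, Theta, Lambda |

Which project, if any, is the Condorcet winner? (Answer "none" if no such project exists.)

Pairwise majorities:
Theta vs Kappa: Kappa wins 6–3.
Theta vs Zeta: Theta wins 5–4.
Theta vs Lambda: Lambda, 5–4.
Kappa vs Zeta: Zeta wins 5–4.
Kappa–Lambda: Kappa 5–4.
Zeta vs Lambda: Zeta wins 5–4.
No project is unbeaten: Theta loses to Kappa; Kappa loses to Zeta; Zeta loses to Theta; Lambda loses to Kappa. In particular Theta > Zeta > Kappa > Theta is a majority cycle — no Condorcet winner exists.

none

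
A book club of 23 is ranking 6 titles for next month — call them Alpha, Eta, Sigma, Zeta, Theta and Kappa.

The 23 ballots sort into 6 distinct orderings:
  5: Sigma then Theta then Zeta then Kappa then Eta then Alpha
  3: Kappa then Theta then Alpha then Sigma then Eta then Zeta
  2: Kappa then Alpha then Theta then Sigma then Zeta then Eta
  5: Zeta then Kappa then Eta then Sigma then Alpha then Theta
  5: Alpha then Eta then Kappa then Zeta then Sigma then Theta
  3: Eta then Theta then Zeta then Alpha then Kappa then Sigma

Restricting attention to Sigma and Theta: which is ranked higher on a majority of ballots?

Sigma

Ballots ranking Sigma above Theta: 5 + 5 + 5 = 15.
Ballots ranking Theta above Sigma: 23 − 15 = 8.
Sigma wins the head-to-head 15–8.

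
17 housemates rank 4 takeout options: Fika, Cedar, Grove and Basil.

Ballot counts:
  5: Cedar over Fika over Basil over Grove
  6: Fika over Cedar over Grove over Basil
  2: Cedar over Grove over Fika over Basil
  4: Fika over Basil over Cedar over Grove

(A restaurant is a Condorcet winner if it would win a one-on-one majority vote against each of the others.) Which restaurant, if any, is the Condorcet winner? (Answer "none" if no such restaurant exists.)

Fika

Pairwise majorities:
Fika vs Cedar: Fika wins 10–7.
Fika–Grove: Fika 15–2.
Fika vs Basil: Fika wins 17–0.
Cedar vs Grove: Cedar wins 17–0.
Cedar–Basil: Cedar 13–4.
Grove–Basil: Basil 9–8.
Only Fika has no losses; Fika is the Condorcet winner.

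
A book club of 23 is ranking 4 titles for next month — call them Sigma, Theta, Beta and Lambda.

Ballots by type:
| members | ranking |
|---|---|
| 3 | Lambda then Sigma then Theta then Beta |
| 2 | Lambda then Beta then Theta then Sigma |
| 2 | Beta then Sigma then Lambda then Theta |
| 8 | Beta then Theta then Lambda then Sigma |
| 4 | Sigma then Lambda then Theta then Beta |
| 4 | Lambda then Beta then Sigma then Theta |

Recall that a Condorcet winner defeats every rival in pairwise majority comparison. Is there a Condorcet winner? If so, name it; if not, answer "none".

Lambda

Head-to-head results (23 members):
Sigma vs Theta: 13 to 10, Sigma.
Sigma vs Beta: Sigma is ranked higher on 3+4 = 7 ballots, Beta on 16. Beta wins 16–7.
Sigma vs Lambda: 6 to 17, Lambda.
Theta vs Beta: 3+4 = 7 for Theta, 16 for Beta — Beta by 16–7.
Theta vs Lambda: Theta preferred on 8 ballots; Lambda wins 15–8.
Beta vs Lambda: Beta preferred on 2+8 = 10 ballots; Lambda wins 13–10.
Only Lambda has no losses; Lambda is the Condorcet winner.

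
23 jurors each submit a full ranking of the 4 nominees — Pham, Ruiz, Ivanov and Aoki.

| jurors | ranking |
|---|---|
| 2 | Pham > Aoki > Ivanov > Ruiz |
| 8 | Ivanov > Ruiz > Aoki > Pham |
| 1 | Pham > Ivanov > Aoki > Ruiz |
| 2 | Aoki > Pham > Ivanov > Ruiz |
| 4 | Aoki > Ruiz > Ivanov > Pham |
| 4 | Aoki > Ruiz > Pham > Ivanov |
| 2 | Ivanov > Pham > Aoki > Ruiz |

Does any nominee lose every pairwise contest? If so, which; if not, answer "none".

Pham

Head-to-head results (23 jurors):
Pham vs Ruiz: Ruiz wins 16–7.
Pham vs Ivanov: Pham is ranked higher on 2+1+2+4 = 9 ballots, Ivanov on 14. Ivanov wins 14–9.
Pham vs Aoki: Pham preferred on 2+1+2 = 5 ballots; Aoki wins 18–5.
Ruiz vs Ivanov: Ivanov wins 15–8.
Ruiz vs Aoki: Aoki wins 15–8.
Ivanov vs Aoki: Ivanov preferred on 8+1+2 = 11 ballots; Aoki wins 12–11.
Pham is beaten in every head-to-head and is the Condorcet loser.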